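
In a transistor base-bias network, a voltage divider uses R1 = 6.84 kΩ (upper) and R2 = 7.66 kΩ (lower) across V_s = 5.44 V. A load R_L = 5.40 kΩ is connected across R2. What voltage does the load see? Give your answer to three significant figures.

First combine the lower leg with the load: R2 ‖ R_L = 3.167 kΩ.
Then V_out = V_s · R2'/(R1 + R2') = 5.44 × 3.167/10.01 = 1.722 V.

V_out ≈ 1.72 V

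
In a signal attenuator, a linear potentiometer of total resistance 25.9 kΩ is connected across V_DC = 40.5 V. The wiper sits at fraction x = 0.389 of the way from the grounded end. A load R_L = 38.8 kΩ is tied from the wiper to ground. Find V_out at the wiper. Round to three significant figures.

V_out ≈ 13.6 V

The pot divides into 15.82 kΩ above the wiper and 10.08 kΩ below.
R_L loads the lower segment: effective lower R = 7.998 kΩ.
V_out = 40.5 × 7.998/(15.82 + 7.998) = 13.60 V.
(Unloaded: V_out = x·V_DC = 15.8 V.)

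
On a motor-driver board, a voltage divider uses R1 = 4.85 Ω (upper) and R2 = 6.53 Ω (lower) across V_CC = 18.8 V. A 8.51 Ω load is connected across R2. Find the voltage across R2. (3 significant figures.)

V_out ≈ 8.13 V

The load sits in parallel with R2, giving an effective lower resistance R2' = R2·R_L/(R2+R_L) = 3.695 Ω.
Now apply the divider: V_out = 18.8 × 0.4324 = 8.129 V.
(Unloaded it would be 10.8 V; the load pulls it down.)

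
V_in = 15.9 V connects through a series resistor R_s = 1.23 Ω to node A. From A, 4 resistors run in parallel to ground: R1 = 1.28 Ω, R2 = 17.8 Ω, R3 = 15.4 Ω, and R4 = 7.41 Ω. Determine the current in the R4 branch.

Combine the parallel branches: R_p = (1/1.28 + 1/17.8 + 1/15.4 + 1/7.41)⁻¹ = 0.9640 Ω.
V_A = 15.9 × 0.9640/2.194 = 6.986 V.
I(R4) = V_A / R4 = 6.986/7.41 = 0.9428 A.

I ≈ 0.943 A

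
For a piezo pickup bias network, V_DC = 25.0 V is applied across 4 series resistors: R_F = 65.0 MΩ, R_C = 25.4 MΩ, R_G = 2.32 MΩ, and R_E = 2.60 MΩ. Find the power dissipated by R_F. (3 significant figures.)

P ≈ 4.47 µW

Series current I = V_DC/ΣR = 25.0/95.32 = 0.2623 µA.
P(R_F) = I²·R_F = (0.2623)² × 65.0 = 4.471 µW.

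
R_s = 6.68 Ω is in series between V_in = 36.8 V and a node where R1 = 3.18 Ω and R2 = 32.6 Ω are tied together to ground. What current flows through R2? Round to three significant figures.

I ≈ 0.341 A

Combine the parallel branches: R_p = (1/3.18 + 1/32.6)⁻¹ = 2.897 Ω.
V_A = 36.8 × 2.897/9.577 = 11.13 V.
Branch current I = V_A/R2 = 11.13/32.6 = 0.3415 A.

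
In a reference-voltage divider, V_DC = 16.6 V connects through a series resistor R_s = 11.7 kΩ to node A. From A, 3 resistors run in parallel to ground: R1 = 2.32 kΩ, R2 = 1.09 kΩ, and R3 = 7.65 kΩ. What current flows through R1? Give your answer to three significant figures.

Combine the parallel branches: R_p = (1/2.32 + 1/1.09 + 1/7.65)⁻¹ = 0.6760 kΩ.
V_A = 16.6 × 0.6760/12.38 = 0.9068 V.
Branch current I = V_A/R1 = 0.9068/2.32 = 0.3909 mA.

I ≈ 0.391 mA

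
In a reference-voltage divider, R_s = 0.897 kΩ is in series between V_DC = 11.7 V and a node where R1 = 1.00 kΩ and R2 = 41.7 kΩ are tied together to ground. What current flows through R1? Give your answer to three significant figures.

I ≈ 6.10 mA

Combine the parallel branches: R_p = (1/1.00 + 1/41.7)⁻¹ = 0.9766 kΩ.
V_A = 11.7 × 0.9766/1.874 = 6.098 V.
I(R1) = V_A / R1 = 6.098/1.00 = 6.098 mA.
(Check via current divider: I_total = 6.245 mA; share G_k/ΣG = 0.9766 → same result.)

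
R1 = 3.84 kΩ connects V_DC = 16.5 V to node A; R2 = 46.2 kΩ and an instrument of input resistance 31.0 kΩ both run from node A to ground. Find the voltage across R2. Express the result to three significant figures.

The load sits in parallel with R2, giving an effective lower resistance R2' = R2·R_L/(R2+R_L) = 18.55 kΩ.
Now apply the divider: V_out = 16.5 × 0.8285 = 13.67 V.

V_out ≈ 13.7 V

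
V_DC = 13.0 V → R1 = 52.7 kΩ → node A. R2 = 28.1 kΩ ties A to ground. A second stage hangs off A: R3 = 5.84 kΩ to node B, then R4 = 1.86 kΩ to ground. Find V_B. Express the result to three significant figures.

V_B ≈ 0.323 V

Looking into the second stage from A: R3 + R4 = 7.700 kΩ appears in parallel with R2.
R2 ‖ (R3+R4) = 6.044 kΩ.
V_A = 13.0 × 6.044/(52.7 + 6.044) = 1.338 V.
Stage 2 is unloaded, so V_B = V_A · R4/(R3+R4) = 1.338 × 1.86/7.700 = 0.3231 V.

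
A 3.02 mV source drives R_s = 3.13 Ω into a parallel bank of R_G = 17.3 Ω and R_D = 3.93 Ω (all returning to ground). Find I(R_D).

Combine the parallel branches: R_p = (1/17.3 + 1/3.93)⁻¹ = 3.202 Ω.
V_A by voltage divider: V_A = 3.02 × 3.202/(3.13 + 3.202) = 1.527 mV.
Branch current I = V_A/R_D = 1.527/3.93 = 0.3886 mA.

I ≈ 0.389 mA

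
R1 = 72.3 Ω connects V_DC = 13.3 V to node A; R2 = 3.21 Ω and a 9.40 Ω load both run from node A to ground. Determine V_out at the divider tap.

R2 ‖ R_L = (3.21 × 9.40)/(3.21 + 9.40) = 2.393 Ω.
Then V_out = V_DC · R2'/(R1 + R2') = 13.3 × 2.393/74.69 = 0.4261 V.
(Unloaded it would be 0.565 V; the load pulls it down.)

V_out ≈ 0.426 V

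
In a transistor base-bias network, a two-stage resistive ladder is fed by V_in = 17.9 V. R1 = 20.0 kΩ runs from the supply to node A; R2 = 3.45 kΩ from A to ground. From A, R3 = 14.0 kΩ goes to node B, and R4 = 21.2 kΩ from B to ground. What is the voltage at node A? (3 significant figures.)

V_A ≈ 2.43 V

The second stage (R3 + R4 = 35.20 kΩ) loads node A in parallel with R2.
Effective lower resistance at A: R2 ‖ 35.20 = 3.142 kΩ.
So V_A = 17.9 × 0.1358 = 2.430 V.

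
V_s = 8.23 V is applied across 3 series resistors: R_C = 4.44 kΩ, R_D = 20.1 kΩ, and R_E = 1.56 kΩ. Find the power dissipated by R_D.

ΣR = 26.10 kΩ → I = 8.23/26.10 = 0.3153 mA.
P(R_D) = I²·R_D = (0.3153)² × 20.1 = 1.999 mW.

P ≈ 2.00 mW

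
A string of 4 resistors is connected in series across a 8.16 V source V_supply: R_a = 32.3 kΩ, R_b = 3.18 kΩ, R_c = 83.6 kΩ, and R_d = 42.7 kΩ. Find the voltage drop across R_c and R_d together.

V ≈ 6.37 V

ΣR = 32.3 + 3.18 + 83.6 + 42.7 = 161.8 kΩ.
R_{R_c..R_d} = 83.6 + 42.7 = 126.3 kΩ.
Voltage divider: V = V_supply · (126.3 / 161.8) = 8.16 × 0.7807 = 6.370 V.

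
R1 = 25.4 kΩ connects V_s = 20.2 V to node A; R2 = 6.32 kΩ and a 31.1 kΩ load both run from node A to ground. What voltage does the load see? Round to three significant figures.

First combine the lower leg with the load: R2 ‖ R_L = 5.253 kΩ.
Voltage divider with the loaded lower leg: V_out = 20.2 × 5.253/(25.4 + 5.253) = 20.2 × 0.1714 = 3.461 V.

V_out ≈ 3.46 V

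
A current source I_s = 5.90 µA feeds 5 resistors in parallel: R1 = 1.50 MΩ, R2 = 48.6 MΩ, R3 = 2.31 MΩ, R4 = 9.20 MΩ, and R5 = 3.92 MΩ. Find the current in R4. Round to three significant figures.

I ≈ 0.432 µA

Conductances: ΣG = 1/1.50 + 1/48.6 + 1/2.31 + 1/9.20 + 1/3.92 = 1.484 (1/MΩ).
Current divider: I(R4) = I_s · G_k/ΣG = 5.90 × (0.1087/1.484) = 5.90 × 0.07325 = 0.4322 µA.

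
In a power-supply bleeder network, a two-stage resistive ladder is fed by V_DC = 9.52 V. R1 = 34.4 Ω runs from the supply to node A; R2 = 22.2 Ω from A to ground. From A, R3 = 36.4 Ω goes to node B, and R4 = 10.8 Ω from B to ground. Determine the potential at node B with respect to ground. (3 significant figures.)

Looking into the second stage from A: R3 + R4 = 47.20 Ω appears in parallel with R2.
Effective lower resistance at A: R2 ‖ 47.20 = 15.10 Ω.
First divider: V_A = V_DC · 15.10/(34.4 + 15.10) = 2.904 V.
Then the unloaded second divider: V_B = V_A × R4/(R3+R4) = 2.904 × 0.2288 = 0.6644 V.

V_B ≈ 0.664 V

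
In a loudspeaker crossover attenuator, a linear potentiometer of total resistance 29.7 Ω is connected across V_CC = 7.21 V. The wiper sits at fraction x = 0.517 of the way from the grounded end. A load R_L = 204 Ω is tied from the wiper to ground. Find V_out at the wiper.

V_out ≈ 3.60 V

Lower segment x·R_p = 15.35 Ω; upper segment (1−x)·R_p = 14.35 Ω.
Lower segment in parallel with the load: 15.35 ‖ 204 = 14.28 Ω.
Loaded-divider output: V_out = 7.21 × 0.4989 = 3.597 V.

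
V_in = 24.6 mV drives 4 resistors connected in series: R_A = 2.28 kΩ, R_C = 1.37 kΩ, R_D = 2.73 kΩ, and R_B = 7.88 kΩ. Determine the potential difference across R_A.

Series total: ΣR = 2.28 + 1.37 + 2.73 + 7.88 = 14.26 kΩ.
By the voltage-divider rule, V = 24.6 × 2.280/14.26 = 3.933 mV.

V ≈ 3.93 mV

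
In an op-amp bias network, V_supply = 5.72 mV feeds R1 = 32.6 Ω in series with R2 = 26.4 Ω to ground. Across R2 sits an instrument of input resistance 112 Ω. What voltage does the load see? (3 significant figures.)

R2 ‖ R_L = (26.4 × 112)/(26.4 + 112) = 21.36 Ω.
Now apply the divider: V_out = 5.72 × 0.3959 = 2.265 mV.

V_out ≈ 2.26 mV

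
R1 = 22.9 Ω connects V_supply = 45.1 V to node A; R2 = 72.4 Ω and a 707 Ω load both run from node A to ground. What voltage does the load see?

The load sits in parallel with R2, giving an effective lower resistance R2' = R2·R_L/(R2+R_L) = 65.67 Ω.
Then V_out = V_supply · R2'/(R1 + R2') = 45.1 × 65.67/88.57 = 33.44 V.
(Unloaded it would be 34.3 V; the load pulls it down.)

V_out ≈ 33.4 V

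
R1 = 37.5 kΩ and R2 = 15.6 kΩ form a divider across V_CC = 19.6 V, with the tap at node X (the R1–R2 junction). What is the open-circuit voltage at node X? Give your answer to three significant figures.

With X open, the divider is unloaded: V_th = 19.6 × 15.6/53.10 = 5.758 V.

V_th ≈ 5.76 V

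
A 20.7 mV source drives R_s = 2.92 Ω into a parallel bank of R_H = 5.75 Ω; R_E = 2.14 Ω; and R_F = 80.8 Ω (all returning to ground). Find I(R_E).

I ≈ 3.33 mA

Equivalent of the parallel group: R_p = 1.530 Ω.
V_A by voltage divider: V_A = 20.7 × 1.530/(2.92 + 1.530) = 7.117 mV.
I(R_E) = V_A / R_E = 7.117/2.14 = 3.326 mA.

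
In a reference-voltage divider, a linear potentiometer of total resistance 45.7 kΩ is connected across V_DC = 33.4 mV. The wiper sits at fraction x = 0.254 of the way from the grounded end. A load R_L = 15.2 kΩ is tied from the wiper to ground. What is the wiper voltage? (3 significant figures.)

The pot divides into 34.09 kΩ above the wiper and 11.61 kΩ below.
R_L loads the lower segment: effective lower R = 6.582 kΩ.
V_out = 33.4 × 6.582/(34.09 + 6.582) = 5.405 mV.

V_out ≈ 5.40 mV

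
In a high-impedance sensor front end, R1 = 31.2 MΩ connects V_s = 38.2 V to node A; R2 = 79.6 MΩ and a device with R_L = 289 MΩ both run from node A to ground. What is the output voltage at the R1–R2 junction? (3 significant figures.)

R2 ‖ R_L = (79.6 × 289)/(79.6 + 289) = 62.41 MΩ.
Now apply the divider: V_out = 38.2 × 0.6667 = 25.47 V.

V_out ≈ 25.5 V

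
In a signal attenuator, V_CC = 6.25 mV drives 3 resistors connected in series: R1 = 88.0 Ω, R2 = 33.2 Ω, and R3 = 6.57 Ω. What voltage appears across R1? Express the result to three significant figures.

Total series resistance ΣR = 88.0 + 33.2 + 6.57 = 127.8 Ω.
V = V_CC · R/ΣR = 6.25 × 0.6887 = 4.305 mV.

V ≈ 4.30 mV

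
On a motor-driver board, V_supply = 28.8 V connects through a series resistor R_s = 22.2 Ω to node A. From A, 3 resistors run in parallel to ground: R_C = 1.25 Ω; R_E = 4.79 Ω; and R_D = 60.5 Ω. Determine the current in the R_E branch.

Equivalent of the parallel group: R_p = 0.9753 Ω.
Node voltage V_A = V_supply · R_p/(R_s + R_p) = 28.8 × 0.04208 = 1.212 V.
Branch current I = V_A/R_E = 1.212/4.79 = 0.2530 A.

I ≈ 0.253 A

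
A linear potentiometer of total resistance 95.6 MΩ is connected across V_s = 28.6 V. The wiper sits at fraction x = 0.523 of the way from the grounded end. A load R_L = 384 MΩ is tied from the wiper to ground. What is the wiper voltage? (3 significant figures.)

V_out ≈ 14.1 V

The pot divides into 45.60 MΩ above the wiper and 50.00 MΩ below.
R_L loads the lower segment: effective lower R = 44.24 MΩ.
Then V_out = V_s · 44.24/(45.60 + 44.24) = 14.08 V.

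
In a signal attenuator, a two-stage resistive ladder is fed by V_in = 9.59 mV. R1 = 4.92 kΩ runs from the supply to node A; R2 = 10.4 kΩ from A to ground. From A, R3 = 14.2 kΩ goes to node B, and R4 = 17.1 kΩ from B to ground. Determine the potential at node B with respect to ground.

V_B ≈ 3.21 mV

The second stage (R3 + R4 = 31.30 kΩ) loads node A in parallel with R2.
Effective lower resistance at A: R2 ‖ 31.30 = 7.806 kΩ.
V_A = 9.59 × 7.806/(4.92 + 7.806) = 5.882 mV.
Stage 2 is unloaded, so V_B = V_A · R4/(R3+R4) = 5.882 × 17.1/31.30 = 3.214 mV.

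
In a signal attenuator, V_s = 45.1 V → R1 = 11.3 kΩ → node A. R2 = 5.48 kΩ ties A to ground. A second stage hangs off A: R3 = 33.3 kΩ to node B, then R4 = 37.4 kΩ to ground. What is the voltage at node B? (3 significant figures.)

V_B ≈ 7.40 V

Node A sees R2 in parallel with the series input of stage 2, R3 + R4 = 70.70 kΩ.
R2 ‖ (R3+R4) = 5.086 kΩ.
So V_A = 45.1 × 0.3104 = 14.00 V.
Stage 2 is unloaded, so V_B = V_A · R4/(R3+R4) = 14.00 × 37.4/70.70 = 7.405 V.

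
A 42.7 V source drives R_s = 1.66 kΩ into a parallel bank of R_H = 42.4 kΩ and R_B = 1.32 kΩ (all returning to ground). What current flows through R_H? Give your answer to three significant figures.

I ≈ 0.438 mA

Equivalent of the parallel group: R_p = 1.280 kΩ.
Node voltage V_A = V_s · R_p/(R_s + R_p) = 42.7 × 0.4354 = 18.59 V.
Branch current I = V_A/R_H = 18.59/42.4 = 0.4385 mA.
(Check via current divider: I_total = 14.52 mA; share G_k/ΣG = 0.03019 → same result.)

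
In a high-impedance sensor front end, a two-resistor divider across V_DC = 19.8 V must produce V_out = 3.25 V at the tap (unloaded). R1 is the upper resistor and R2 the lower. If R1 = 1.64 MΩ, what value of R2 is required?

V_out/V_DC = R2/(R1+R2) = 0.1641.
Rearranging, R2 = R1·k/(1−k) = 1.64 × 0.1964 = 0.3221 MΩ.

R2 ≈ 0.322 MΩ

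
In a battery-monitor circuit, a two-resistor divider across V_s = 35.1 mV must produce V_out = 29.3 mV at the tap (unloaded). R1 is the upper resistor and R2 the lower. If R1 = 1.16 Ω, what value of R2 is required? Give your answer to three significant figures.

R2 ≈ 5.86 Ω

V_out/V_s = R2/(R1+R2) = 0.8348.
So R2 = R1 · V_out/(V_s − V_out) = 1.16 × 29.3/(35.1 − 29.3) = 1.16 × 5.052 = 5.860 Ω.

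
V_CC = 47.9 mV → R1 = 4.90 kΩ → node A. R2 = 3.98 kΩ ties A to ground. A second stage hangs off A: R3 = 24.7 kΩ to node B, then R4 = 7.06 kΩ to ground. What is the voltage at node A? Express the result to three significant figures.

V_A ≈ 20.1 mV

The second stage (R3 + R4 = 31.76 kΩ) loads node A in parallel with R2.
R2 ‖ (R3+R4) = 3.537 kΩ.
So V_A = 47.9 × 0.4192 = 20.08 mV.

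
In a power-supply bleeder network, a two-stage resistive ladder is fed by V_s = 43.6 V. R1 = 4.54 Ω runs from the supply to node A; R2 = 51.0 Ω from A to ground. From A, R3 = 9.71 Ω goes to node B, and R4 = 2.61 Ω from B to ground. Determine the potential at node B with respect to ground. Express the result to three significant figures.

Looking into the second stage from A: R3 + R4 = 12.32 Ω appears in parallel with R2.
R2 ‖ (R3+R4) = 9.923 Ω.
So V_A = 43.6 × 0.6861 = 29.91 V.
V_B = V_A × 0.2119 = 6.337 V.

V_B ≈ 6.34 V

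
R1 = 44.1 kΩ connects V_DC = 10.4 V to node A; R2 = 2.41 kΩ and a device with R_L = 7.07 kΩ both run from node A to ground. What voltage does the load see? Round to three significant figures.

V_out ≈ 0.407 V

The load sits in parallel with R2, giving an effective lower resistance R2' = R2·R_L/(R2+R_L) = 1.797 kΩ.
Then V_out = V_DC · R2'/(R1 + R2') = 10.4 × 1.797/45.90 = 0.4073 V.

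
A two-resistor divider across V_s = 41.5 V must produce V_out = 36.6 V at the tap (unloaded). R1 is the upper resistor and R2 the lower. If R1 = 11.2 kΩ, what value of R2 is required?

Required fraction k = V_out/V_s = 0.8819.
Rearranging, R2 = R1·k/(1−k) = 11.2 × 7.469 = 83.66 kΩ.

R2 ≈ 83.7 kΩ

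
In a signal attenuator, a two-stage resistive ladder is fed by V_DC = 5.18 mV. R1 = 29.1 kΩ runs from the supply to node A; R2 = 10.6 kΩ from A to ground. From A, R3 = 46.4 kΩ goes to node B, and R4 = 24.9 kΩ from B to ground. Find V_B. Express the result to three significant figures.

Node A sees R2 in parallel with the series input of stage 2, R3 + R4 = 71.30 kΩ.
Effective lower resistance at A: R2 ‖ 71.30 = 9.228 kΩ.
V_A = 5.18 × 9.228/(29.1 + 9.228) = 1.247 mV.
Then the unloaded second divider: V_B = V_A × R4/(R3+R4) = 1.247 × 0.3492 = 0.4355 mV.

V_B ≈ 0.436 mV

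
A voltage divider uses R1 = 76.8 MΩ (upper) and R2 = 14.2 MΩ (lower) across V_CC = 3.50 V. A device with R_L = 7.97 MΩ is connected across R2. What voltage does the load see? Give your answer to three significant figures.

V_out ≈ 0.218 V

R2 ‖ R_L = (14.2 × 7.97)/(14.2 + 7.97) = 5.105 MΩ.
Then V_out = V_CC · R2'/(R1 + R2') = 3.50 × 5.105/81.90 = 0.2181 V.
(Unloaded it would be 0.546 V; the load pulls it down.)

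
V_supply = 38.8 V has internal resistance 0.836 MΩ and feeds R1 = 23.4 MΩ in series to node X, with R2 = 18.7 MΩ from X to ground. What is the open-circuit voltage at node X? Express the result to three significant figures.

V_th ≈ 16.9 V

R1' = 0.836 + 23.4 = 24.24 MΩ (source resistance + R1).
With X open, the divider is unloaded: V_th = 38.8 × 18.7/42.94 = 16.90 V.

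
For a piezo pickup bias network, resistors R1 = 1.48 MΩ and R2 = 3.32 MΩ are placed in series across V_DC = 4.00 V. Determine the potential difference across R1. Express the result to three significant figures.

ΣR = 1.48 + 3.32 = 4.800 MΩ.
By the voltage-divider rule, V = 4.00 × 1.480/4.800 = 1.233 V.

V ≈ 1.23 V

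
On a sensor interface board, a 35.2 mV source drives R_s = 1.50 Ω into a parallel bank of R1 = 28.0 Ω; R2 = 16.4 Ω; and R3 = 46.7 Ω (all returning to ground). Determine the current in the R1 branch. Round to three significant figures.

I ≈ 1.07 mA

Combine the parallel branches: R_p = (1/28.0 + 1/16.4 + 1/46.7)⁻¹ = 8.467 Ω.
Node voltage V_A = V_CC · R_p/(R_s + R_p) = 35.2 × 0.8495 = 29.90 mV.
I(R1) = V_A / R1 = 29.90/28.0 = 1.068 mA.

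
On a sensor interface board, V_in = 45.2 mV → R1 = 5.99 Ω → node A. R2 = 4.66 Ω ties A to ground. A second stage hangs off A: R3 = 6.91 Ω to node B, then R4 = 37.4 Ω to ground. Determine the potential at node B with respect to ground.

The second stage (R3 + R4 = 44.31 Ω) loads node A in parallel with R2.
R2 ‖ (R3+R4) = 4.217 Ω.
So V_A = 45.2 × 0.4131 = 18.67 mV.
Stage 2 is unloaded, so V_B = V_A · R4/(R3+R4) = 18.67 × 37.4/44.31 = 15.76 mV.

V_B ≈ 15.8 mV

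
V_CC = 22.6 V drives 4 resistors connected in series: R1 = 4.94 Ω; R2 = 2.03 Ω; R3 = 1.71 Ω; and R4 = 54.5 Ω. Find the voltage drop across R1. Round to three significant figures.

V ≈ 1.77 V

ΣR = 4.94 + 2.03 + 1.71 + 54.5 = 63.18 Ω.
By the voltage-divider rule, V = 22.6 × 4.940/63.18 = 1.767 V.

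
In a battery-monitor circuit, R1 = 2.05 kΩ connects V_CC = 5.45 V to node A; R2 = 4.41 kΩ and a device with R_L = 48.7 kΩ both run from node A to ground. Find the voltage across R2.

V_out ≈ 3.62 V

R2 ‖ R_L = (4.41 × 48.7)/(4.41 + 48.7) = 4.044 kΩ.
Now apply the divider: V_out = 5.45 × 0.6636 = 3.617 V.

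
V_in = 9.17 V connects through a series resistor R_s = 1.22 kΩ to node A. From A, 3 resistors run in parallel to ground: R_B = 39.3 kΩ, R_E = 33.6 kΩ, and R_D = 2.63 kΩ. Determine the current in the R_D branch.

I ≈ 2.28 mA

Equivalent of the parallel group: R_p = 2.297 kΩ.
V_A by voltage divider: V_A = 9.17 × 2.297/(1.22 + 2.297) = 5.989 V.
Branch current I = V_A/R_D = 5.989/2.63 = 2.277 mA.
(Equivalently: I_total = 2.608 mA, then current-divider fraction G_k/ΣG = 0.8732.)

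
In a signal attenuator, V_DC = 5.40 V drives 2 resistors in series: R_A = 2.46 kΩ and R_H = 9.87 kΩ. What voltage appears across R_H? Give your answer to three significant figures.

V ≈ 4.32 V

ΣR = 2.46 + 9.87 = 12.33 kΩ.
By the voltage-divider rule, V = 5.40 × 9.870/12.33 = 4.323 V.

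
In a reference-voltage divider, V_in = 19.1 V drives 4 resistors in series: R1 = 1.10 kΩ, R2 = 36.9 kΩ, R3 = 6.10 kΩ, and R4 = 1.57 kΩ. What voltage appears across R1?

V ≈ 0.460 V

Total series resistance ΣR = 1.10 + 36.9 + 6.10 + 1.57 = 45.67 kΩ.
V = V_in · R/ΣR = 19.1 × 0.02409 = 0.4600 V.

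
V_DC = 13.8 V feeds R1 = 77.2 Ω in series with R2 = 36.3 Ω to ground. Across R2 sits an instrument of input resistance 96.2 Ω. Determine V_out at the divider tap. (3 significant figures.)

First combine the lower leg with the load: R2 ‖ R_L = 26.36 Ω.
Then V_out = V_DC · R2'/(R1 + R2') = 13.8 × 26.36/103.6 = 3.512 V.
(Unloaded it would be 4.41 V; the load pulls it down.)

V_out ≈ 3.51 V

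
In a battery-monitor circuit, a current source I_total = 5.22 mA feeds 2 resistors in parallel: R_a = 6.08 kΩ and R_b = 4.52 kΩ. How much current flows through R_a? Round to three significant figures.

Two-branch current divider: I_k = I_total · R_other/(R_1 + R_2).
So I = 5.22 × 4.52/10.60 = 2.226 mA.

I ≈ 2.23 mA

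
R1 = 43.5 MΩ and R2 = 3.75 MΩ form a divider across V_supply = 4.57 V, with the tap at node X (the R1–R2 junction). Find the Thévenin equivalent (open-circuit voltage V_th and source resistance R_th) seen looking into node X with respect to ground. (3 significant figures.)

V_th ≈ 0.363 V, R_th ≈ 3.45 MΩ

Open-circuit (no load on X): V_th = V_supply · R2/(R1 + R2) = 4.57 × 3.75/(43.50 + 3.75) = 0.3627 V.
Zeroing V_supply shorts the top of R1 to ground, so R_th = R1 ‖ R2 = 3.452 MΩ.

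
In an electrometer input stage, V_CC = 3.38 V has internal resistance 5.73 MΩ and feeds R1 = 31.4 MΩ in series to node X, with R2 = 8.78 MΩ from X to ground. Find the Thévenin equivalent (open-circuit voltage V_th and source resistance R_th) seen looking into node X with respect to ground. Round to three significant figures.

V_th ≈ 0.646 V, R_th ≈ 7.10 MΩ

R1' = 5.73 + 31.4 = 37.13 MΩ (source resistance + R1).
Open-circuit (no load on X): V_th = V_CC · R2/(R1' + R2) = 3.38 × 8.78/(37.13 + 8.78) = 0.6464 V.
Looking into X with the source shorted: R_th = R1'·R2/(R1'+R2) = 37.13 × 8.78/45.91 = 7.101 MΩ.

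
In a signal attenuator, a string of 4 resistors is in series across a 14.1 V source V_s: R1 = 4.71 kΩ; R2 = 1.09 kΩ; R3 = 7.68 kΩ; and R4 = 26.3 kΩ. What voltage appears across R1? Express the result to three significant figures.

V ≈ 1.67 V

Series total: ΣR = 4.71 + 1.09 + 7.68 + 26.3 = 39.78 kΩ.
Voltage divider: V = V_s · (4.710 / 39.78) = 14.1 × 0.1184 = 1.669 V.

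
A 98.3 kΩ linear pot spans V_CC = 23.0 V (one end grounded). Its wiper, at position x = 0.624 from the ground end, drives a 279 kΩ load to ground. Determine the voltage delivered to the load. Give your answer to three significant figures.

V_out ≈ 13.3 V

Split the track: R_lower = x·R_p = 61.34 kΩ, R_upper = (1−x)·R_p = 36.96 kΩ.
(x·R_p) ‖ R_L = 50.28 kΩ.
Loaded-divider output: V_out = 23.0 × 0.5764 = 13.26 V.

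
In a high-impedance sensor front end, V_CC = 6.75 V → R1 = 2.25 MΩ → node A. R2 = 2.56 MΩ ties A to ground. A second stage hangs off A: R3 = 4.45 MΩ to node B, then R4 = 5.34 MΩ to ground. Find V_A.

Looking into the second stage from A: R3 + R4 = 9.790 MΩ appears in parallel with R2.
R2 ‖ (R3+R4) = 2.029 MΩ.
First divider: V_A = V_CC · 2.029/(2.25 + 2.029) = 3.201 V.

V_A ≈ 3.20 V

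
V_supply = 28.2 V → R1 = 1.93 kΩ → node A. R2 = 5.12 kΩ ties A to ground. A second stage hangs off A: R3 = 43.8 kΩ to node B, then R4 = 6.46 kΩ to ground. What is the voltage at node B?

The second stage (R3 + R4 = 50.26 kΩ) loads node A in parallel with R2.
Effective lower resistance at A: R2 ‖ 50.26 = 4.647 kΩ.
First divider: V_A = V_supply · 4.647/(1.93 + 4.647) = 19.92 V.
V_B = V_A × 0.1285 = 2.561 V.

V_B ≈ 2.56 V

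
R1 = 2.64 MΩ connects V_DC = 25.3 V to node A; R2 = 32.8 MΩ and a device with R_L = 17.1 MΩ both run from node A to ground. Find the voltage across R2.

V_out ≈ 20.5 V

First combine the lower leg with the load: R2 ‖ R_L = 11.24 MΩ.
Now apply the divider: V_out = 25.3 × 0.8098 = 20.49 V.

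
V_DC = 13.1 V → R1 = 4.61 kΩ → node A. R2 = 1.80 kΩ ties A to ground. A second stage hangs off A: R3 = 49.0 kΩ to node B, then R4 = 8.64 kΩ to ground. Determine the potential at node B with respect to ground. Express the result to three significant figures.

Looking into the second stage from A: R3 + R4 = 57.64 kΩ appears in parallel with R2.
R2 ‖ (R3+R4) = 1.745 kΩ.
So V_A = 13.1 × 0.2746 = 3.598 V.
Stage 2 is unloaded, so V_B = V_A · R4/(R3+R4) = 3.598 × 8.64/57.64 = 0.5393 V.

V_B ≈ 0.539 V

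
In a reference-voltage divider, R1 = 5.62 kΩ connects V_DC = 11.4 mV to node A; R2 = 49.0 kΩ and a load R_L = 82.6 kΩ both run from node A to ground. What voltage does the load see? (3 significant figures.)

V_out ≈ 9.64 mV

The load sits in parallel with R2, giving an effective lower resistance R2' = R2·R_L/(R2+R_L) = 30.76 kΩ.
Now apply the divider: V_out = 11.4 × 0.8455 = 9.639 mV.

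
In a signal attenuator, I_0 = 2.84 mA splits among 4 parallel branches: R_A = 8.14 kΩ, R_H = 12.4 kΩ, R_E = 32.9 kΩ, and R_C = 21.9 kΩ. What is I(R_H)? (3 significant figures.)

Conductances: ΣG = 1/8.14 + 1/12.4 + 1/32.9 + 1/21.9 = 0.2796 (1/kΩ).
By the current-divider rule, I = I_0 · G_k/ΣG = 2.84 × 0.2885 = 0.8193 mA.

I ≈ 0.819 mA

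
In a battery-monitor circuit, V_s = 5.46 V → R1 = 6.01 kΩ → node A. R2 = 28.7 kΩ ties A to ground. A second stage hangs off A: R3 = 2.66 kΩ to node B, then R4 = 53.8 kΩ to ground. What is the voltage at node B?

Looking into the second stage from A: R3 + R4 = 56.46 kΩ appears in parallel with R2.
R2 ‖ (R3+R4) = 19.03 kΩ.
First divider: V_A = V_s · 19.03/(6.01 + 19.03) = 4.149 V.
Stage 2 is unloaded, so V_B = V_A · R4/(R3+R4) = 4.149 × 53.8/56.46 = 3.954 V.

V_B ≈ 3.95 V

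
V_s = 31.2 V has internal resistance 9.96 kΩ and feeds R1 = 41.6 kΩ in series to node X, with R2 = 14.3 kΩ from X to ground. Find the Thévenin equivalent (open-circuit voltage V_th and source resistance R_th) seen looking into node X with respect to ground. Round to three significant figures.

V_th ≈ 6.77 V, R_th ≈ 11.2 kΩ

R1' = 9.96 + 41.6 = 51.56 kΩ (source resistance + R1).
With X open, the divider is unloaded: V_th = 31.2 × 14.3/65.86 = 6.774 V.
Looking into X with the source shorted: R_th = R1'·R2/(R1'+R2) = 51.56 × 14.3/65.86 = 11.20 kΩ.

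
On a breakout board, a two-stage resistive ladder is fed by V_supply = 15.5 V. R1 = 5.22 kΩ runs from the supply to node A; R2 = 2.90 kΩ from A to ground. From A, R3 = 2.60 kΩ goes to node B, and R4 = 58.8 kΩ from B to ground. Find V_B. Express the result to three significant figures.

V_B ≈ 5.15 V

Node A sees R2 in parallel with the series input of stage 2, R3 + R4 = 61.40 kΩ.
Effective lower resistance at A: R2 ‖ 61.40 = 2.769 kΩ.
First divider: V_A = V_supply · 2.769/(5.22 + 2.769) = 5.373 V.
Stage 2 is unloaded, so V_B = V_A · R4/(R3+R4) = 5.373 × 58.8/61.40 = 5.145 V.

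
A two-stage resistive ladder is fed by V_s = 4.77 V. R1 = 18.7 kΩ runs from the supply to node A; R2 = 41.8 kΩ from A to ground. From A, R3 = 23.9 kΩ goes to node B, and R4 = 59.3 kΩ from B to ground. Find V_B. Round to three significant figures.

V_B ≈ 2.03 V

Node A sees R2 in parallel with the series input of stage 2, R3 + R4 = 83.20 kΩ.
R2 ‖ (R3+R4) = 27.82 kΩ.
V_A = 4.77 × 27.82/(18.7 + 27.82) = 2.853 V.
Then the unloaded second divider: V_B = V_A × R4/(R3+R4) = 2.853 × 0.7127 = 2.033 V.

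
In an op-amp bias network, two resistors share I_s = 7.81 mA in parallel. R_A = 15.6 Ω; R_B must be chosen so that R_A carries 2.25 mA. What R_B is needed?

The fraction through R_A equals R_B/(R_A+R_B).
2.25/7.81 = R_B/(R_A + R_B) → R_B = R_A · (0.2881)/(1 − 0.2881) = 15.6 × 0.4047 = 6.313 Ω.

R_B ≈ 6.31 Ω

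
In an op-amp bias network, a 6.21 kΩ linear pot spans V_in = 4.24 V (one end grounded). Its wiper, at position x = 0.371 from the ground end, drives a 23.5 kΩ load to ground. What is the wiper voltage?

The pot divides into 3.906 kΩ above the wiper and 2.304 kΩ below.
(x·R_p) ‖ R_L = 2.098 kΩ.
V_out = 4.24 × 2.098/(3.906 + 2.098) = 1.482 V.

V_out ≈ 1.48 V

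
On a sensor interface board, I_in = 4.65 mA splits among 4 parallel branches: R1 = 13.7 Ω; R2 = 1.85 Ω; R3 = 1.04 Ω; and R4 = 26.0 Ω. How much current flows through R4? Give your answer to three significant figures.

I ≈ 0.111 mA

ΣG = 1/13.7 + 1/1.85 + 1/1.04 + 1/26.0 = 1.614.
Current divider: I(R4) = I_in · G_k/ΣG = 4.65 × (0.03846/1.614) = 4.65 × 0.02384 = 0.1108 mA.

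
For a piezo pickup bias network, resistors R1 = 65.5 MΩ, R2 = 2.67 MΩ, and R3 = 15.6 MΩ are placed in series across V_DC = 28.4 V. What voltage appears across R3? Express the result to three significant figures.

Total series resistance ΣR = 65.5 + 2.67 + 15.6 = 83.77 MΩ.
By the voltage-divider rule, V = 28.4 × 15.60/83.77 = 5.289 V.

V ≈ 5.29 V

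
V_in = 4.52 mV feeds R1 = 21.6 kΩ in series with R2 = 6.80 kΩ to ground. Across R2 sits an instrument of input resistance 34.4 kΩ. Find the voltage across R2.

The load sits in parallel with R2, giving an effective lower resistance R2' = R2·R_L/(R2+R_L) = 5.678 kΩ.
Then V_out = V_in · R2'/(R1 + R2') = 4.52 × 5.678/27.28 = 0.9408 mV.
(Unloaded it would be 1.08 mV; the load pulls it down.)

V_out ≈ 0.941 mV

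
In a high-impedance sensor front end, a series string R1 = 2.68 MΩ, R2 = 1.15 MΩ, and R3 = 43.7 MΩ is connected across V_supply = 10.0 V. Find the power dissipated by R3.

P ≈ 1.93 µW

Series current I = V_supply/ΣR = 10.0/47.53 = 0.2104 µA.
P = I²R = 0.04427 × 43.7 = 1.934 µW.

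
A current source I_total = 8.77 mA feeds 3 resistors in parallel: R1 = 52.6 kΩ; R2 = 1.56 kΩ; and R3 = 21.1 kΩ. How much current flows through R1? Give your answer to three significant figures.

ΣG = 1/52.6 + 1/1.56 + 1/21.1 = 0.7074.
Current divider: I(R1) = I_total · G_k/ΣG = 8.77 × (0.01901/0.7074) = 8.77 × 0.02687 = 0.2357 mA.

I ≈ 0.236 mA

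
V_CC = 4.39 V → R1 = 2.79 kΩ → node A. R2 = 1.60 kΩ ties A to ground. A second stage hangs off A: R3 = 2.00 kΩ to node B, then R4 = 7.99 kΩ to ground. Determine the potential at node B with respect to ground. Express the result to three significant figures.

V_B ≈ 1.16 V

Node A sees R2 in parallel with the series input of stage 2, R3 + R4 = 9.990 kΩ.
Effective lower resistance at A: R2 ‖ 9.990 = 1.379 kΩ.
So V_A = 4.39 × 0.3308 = 1.452 V.
Then the unloaded second divider: V_B = V_A × R4/(R3+R4) = 1.452 × 0.7998 = 1.161 V.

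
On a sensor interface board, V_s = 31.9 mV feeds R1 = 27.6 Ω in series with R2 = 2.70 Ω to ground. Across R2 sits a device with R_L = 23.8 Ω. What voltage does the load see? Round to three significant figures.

First combine the lower leg with the load: R2 ‖ R_L = 2.425 Ω.
Voltage divider with the loaded lower leg: V_out = 31.9 × 2.425/(27.6 + 2.425) = 31.9 × 0.08076 = 2.576 mV.

V_out ≈ 2.58 mV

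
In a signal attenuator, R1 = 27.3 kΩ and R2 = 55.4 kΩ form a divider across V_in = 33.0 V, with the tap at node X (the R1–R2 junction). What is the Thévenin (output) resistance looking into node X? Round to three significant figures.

R_th ≈ 18.3 kΩ

Zeroing V_in shorts the top of R1 to ground, so R_th = R1 ‖ R2 = 18.29 kΩ.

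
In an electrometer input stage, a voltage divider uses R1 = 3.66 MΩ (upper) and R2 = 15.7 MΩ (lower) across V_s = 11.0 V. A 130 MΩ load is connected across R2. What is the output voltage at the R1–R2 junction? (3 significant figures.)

First combine the lower leg with the load: R2 ‖ R_L = 14.01 MΩ.
Then V_out = V_s · R2'/(R1 + R2') = 11.0 × 14.01/17.67 = 8.721 V.

V_out ≈ 8.72 V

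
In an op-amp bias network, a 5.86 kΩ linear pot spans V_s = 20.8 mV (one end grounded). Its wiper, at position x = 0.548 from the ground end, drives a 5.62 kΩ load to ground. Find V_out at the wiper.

V_out ≈ 9.06 mV

Split the track: R_lower = x·R_p = 3.211 kΩ, R_upper = (1−x)·R_p = 2.649 kΩ.
R_L loads the lower segment: effective lower R = 2.044 kΩ.
V_out = 20.8 × 2.044/(2.649 + 2.044) = 9.059 mV.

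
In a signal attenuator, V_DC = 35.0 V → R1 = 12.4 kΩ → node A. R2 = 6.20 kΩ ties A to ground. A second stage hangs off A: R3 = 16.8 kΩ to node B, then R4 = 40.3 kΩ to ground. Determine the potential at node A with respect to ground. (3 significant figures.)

V_A ≈ 10.9 V

The second stage (R3 + R4 = 57.10 kΩ) loads node A in parallel with R2.
Effective lower resistance at A: R2 ‖ 57.10 = 5.593 kΩ.
First divider: V_A = V_DC · 5.593/(12.4 + 5.593) = 10.88 V.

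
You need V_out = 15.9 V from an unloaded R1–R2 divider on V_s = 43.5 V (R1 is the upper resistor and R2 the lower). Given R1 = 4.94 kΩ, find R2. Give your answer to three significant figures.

The divider ratio is R2/(R1+R2) = 15.9/43.5 = 0.3655.
So R2 = R1 · V_out/(V_s − V_out) = 4.94 × 15.9/(43.5 − 15.9) = 4.94 × 0.5761 = 2.846 kΩ.

R2 ≈ 2.85 kΩ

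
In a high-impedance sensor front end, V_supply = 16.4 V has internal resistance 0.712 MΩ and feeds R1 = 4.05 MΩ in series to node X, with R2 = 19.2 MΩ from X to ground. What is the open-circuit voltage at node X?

V_th ≈ 13.1 V

R1' = 0.712 + 4.05 = 4.762 MΩ (source resistance + R1).
V_th is the unloaded tap voltage: V_supply · R2/(R1'+R2) = 16.4 × 0.8013 = 13.14 V.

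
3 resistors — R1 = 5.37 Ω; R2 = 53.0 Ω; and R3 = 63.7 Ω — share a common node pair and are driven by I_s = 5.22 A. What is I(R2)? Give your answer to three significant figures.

I ≈ 0.446 A

ΣG = 1/5.37 + 1/53.0 + 1/63.7 = 0.2208.
By the current-divider rule, I = I_s · G_k/ΣG = 5.22 × 0.08546 = 0.4461 A.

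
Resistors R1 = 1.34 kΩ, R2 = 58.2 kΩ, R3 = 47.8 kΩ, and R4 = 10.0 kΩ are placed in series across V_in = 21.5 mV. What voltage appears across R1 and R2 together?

ΣR = 1.34 + 58.2 + 47.8 + 10.0 = 117.3 kΩ.
R_{R1..R2} = 1.34 + 58.2 = 59.54 kΩ.
By the voltage-divider rule, V = 21.5 × 59.54/117.3 = 10.91 mV.

V ≈ 10.9 mV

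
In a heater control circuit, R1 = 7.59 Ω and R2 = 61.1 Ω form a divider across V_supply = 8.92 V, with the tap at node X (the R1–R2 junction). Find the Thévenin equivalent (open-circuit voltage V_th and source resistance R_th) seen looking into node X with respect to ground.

V_th ≈ 7.93 V, R_th ≈ 6.75 Ω

V_th is the unloaded tap voltage: V_supply · R2/(R1+R2) = 8.92 × 0.8895 = 7.934 V.
Zeroing V_supply shorts the top of R1 to ground, so R_th = R1 ‖ R2 = 6.751 Ω.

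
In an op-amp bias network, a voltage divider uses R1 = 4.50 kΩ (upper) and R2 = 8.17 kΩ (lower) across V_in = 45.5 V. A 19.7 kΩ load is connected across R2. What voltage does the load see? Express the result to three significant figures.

V_out ≈ 25.6 V

The load sits in parallel with R2, giving an effective lower resistance R2' = R2·R_L/(R2+R_L) = 5.775 kΩ.
Voltage divider with the loaded lower leg: V_out = 45.5 × 5.775/(4.50 + 5.775) = 45.5 × 0.5620 = 25.57 V.
(Unloaded it would be 29.3 V; the load pulls it down.)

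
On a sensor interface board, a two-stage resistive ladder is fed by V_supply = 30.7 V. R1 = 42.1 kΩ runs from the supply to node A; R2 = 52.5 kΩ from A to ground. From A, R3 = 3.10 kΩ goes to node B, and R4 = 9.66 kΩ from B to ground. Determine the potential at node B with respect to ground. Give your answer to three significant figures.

V_B ≈ 4.56 V

The second stage (R3 + R4 = 12.76 kΩ) loads node A in parallel with R2.
R2 ‖ (R3+R4) = 10.27 kΩ.
First divider: V_A = V_supply · 10.27/(42.1 + 10.27) = 6.018 V.
Then the unloaded second divider: V_B = V_A × R4/(R3+R4) = 6.018 × 0.7571 = 4.556 V.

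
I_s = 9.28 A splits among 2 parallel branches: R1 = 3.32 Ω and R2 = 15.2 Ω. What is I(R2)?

I ≈ 1.66 A

Two-branch current divider: I_k = I_s · R_other/(R_1 + R_2).
So I = 9.28 × 3.32/18.52 = 1.664 A.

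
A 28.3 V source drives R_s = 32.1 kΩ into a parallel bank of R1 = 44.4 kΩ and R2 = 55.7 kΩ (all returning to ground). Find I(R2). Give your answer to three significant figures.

Combine the parallel branches: R_p = (1/44.4 + 1/55.7)⁻¹ = 24.71 kΩ.
V_A = 28.3 × 24.71/56.81 = 12.31 V.
I(R2) = V_A / R2 = 12.31/55.7 = 0.2210 mA.

I ≈ 0.221 mA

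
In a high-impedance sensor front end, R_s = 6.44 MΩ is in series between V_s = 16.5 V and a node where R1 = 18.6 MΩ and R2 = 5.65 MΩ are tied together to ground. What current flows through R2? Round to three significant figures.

Combine the parallel branches: R_p = (1/18.6 + 1/5.65)⁻¹ = 4.334 MΩ.
V_A = 16.5 × 4.334/10.77 = 6.637 V.
Branch current I = V_A/R2 = 6.637/5.65 = 1.175 µA.

I ≈ 1.17 µA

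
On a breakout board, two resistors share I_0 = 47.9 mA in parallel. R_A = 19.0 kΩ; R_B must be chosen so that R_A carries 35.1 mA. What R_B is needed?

Two-branch current divider: I_A = I_0 · R_B/(R_A + R_B).
With f = 0.7328, R_B = R_A · f/(1−f) = 19.0 × 2.742 = 52.10 kΩ.

R_B ≈ 52.1 kΩ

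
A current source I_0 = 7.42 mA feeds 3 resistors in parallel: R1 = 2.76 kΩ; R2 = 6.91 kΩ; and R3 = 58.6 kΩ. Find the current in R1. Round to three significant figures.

I ≈ 5.13 mA

Conductances: ΣG = 1/2.76 + 1/6.91 + 1/58.6 = 0.5241 (1/kΩ).
Current divider: I(R1) = I_0 · G_k/ΣG = 7.42 × (0.3623/0.5241) = 7.42 × 0.6913 = 5.130 mA.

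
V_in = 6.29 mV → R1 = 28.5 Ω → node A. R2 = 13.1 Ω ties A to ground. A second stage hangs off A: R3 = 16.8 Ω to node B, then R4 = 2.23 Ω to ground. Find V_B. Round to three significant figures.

Looking into the second stage from A: R3 + R4 = 19.03 Ω appears in parallel with R2.
R2 ‖ (R3+R4) = 7.759 Ω.
V_A = 6.29 × 7.759/(28.5 + 7.759) = 1.346 mV.
Stage 2 is unloaded, so V_B = V_A · R4/(R3+R4) = 1.346 × 2.23/19.03 = 0.1577 mV.

V_B ≈ 0.158 mV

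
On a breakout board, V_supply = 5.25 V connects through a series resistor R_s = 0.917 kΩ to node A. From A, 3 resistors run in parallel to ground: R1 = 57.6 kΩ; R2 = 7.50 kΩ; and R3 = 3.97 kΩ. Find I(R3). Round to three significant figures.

I ≈ 0.966 mA

Equivalent of the parallel group: R_p = 2.484 kΩ.
Node voltage V_A = V_supply · R_p/(R_s + R_p) = 5.25 × 0.7304 = 3.834 V.
Branch current I = V_A/R3 = 3.834/3.97 = 0.9659 mA.
(Equivalently: I_total = 1.544 mA, then current-divider fraction G_k/ΣG = 0.6257.)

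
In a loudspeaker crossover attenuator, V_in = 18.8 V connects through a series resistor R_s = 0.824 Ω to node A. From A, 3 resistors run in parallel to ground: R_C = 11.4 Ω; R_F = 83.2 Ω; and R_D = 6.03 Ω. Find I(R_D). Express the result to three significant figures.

I ≈ 2.56 A

Combine the parallel branches: R_p = (1/11.4 + 1/83.2 + 1/6.03)⁻¹ = 3.765 Ω.
Node voltage V_A = V_in · R_p/(R_s + R_p) = 18.8 × 0.8205 = 15.42 V.
Branch current I = V_A/R_D = 15.42/6.03 = 2.558 A.
(Check via current divider: I_total = 4.096 A; share G_k/ΣG = 0.6244 → same result.)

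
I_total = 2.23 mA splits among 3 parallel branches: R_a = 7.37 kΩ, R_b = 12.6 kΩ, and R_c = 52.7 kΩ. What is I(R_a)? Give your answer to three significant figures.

Total conductance ΣG = 1/7.37 + 1/12.6 + 1/52.7 = 0.2340 (units of 1/kΩ).
R_a takes the fraction G_k/ΣG = 0.1357/0.2340 = 0.5798, so I = 2.23 × 0.5798 = 1.293 mA.

I ≈ 1.29 mA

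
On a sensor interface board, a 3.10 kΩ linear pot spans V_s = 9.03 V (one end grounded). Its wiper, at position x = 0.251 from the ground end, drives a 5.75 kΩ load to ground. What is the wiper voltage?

Split the track: R_lower = x·R_p = 0.7781 kΩ, R_upper = (1−x)·R_p = 2.322 kΩ.
Lower segment in parallel with the load: 0.7781 ‖ 5.75 = 0.6854 kΩ.
Loaded-divider output: V_out = 9.03 × 0.2279 = 2.058 V.

V_out ≈ 2.06 V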